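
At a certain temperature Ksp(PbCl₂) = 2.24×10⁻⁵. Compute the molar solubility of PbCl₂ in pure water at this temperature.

PbCl₂(s) ⇌ Pb²⁺(aq) + 2 Cl⁻(aq)
Let s be the molar solubility. Then [Pb²⁺] = s and [Cl⁻] = 2s.
Ksp = [Pb²⁺][Cl⁻]^2 = s · (2s)^2 = 4s^3
4s^3 = 2.24×10⁻⁵  ⇒  s^3 = 5.60×10⁻⁶
s = (5.60×10⁻⁶)^(1/3) = 1.78×10⁻² mol/L

1.78×10⁻² M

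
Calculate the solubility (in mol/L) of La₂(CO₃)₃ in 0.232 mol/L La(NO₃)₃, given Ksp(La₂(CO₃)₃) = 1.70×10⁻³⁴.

4.89×10⁻¹² M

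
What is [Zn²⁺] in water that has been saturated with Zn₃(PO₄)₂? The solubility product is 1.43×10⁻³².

Zn₃(PO₄)₂(s) ⇌ 3 Zn²⁺(aq) + 2 PO₄³⁻(aq)
For each mole of Zn₃(PO₄)₂ that dissolves per liter, [Zn²⁺] = 3s and [PO₄³⁻] = 2s; let s denote this solubility.
Ksp = [Zn²⁺]^3[PO₄³⁻]^2 = (3s)^3 · (2s)^2 = 108s^5 = 1.43×10⁻³²
s = 1.68×10⁻⁷ M
[Zn²⁺] = 3s = 5.03×10⁻⁷ M

5.03×10⁻⁷ M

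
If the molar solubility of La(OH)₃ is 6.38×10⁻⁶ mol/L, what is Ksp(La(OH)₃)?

La(OH)₃(s) ⇌ La³⁺(aq) + 3 OH⁻(aq)
For each mole of La(OH)₃ that dissolves per liter, [La³⁺] = s and [OH⁻] = 3s; let s denote this solubility.
Ksp = [La³⁺][OH⁻]^3 = s · (3s)^3 = 27s^4
Ksp = 27 × (6.38×10⁻⁶)^4 = 4.47×10⁻²⁰

Ksp = 4.47×10⁻²⁰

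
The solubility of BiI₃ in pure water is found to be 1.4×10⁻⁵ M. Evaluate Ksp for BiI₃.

BiI₃(s) ⇌ Bi³⁺(aq) + 3 I⁻(aq)
Call the molar solubility s, so that [Bi³⁺] = s and [I⁻] = 3s.
Ksp = [Bi³⁺][I⁻]^3 = s · (3s)^3 = 27s^4
Ksp = 27 × (1.4×10⁻⁵)^4 = 1.0×10⁻¹⁸

Ksp = 1.0×10⁻¹⁸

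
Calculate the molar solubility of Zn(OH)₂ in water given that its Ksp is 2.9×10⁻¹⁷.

Zn(OH)₂(s) ⇌ Zn²⁺(aq) + 2 OH⁻(aq)
For each mole of Zn(OH)₂ that dissolves per liter, [Zn²⁺] = s and [OH⁻] = 2s; let s denote this solubility.
Ksp = [Zn²⁺][OH⁻]^2 = s · (2s)^2 = 4s^3
4s^3 = 2.9×10⁻¹⁷  ⇒  s^3 = 7.3×10⁻¹⁸
Taking the 3rd root, s = 1.9×10⁻⁶ mol/L.

1.9×10⁻⁶ M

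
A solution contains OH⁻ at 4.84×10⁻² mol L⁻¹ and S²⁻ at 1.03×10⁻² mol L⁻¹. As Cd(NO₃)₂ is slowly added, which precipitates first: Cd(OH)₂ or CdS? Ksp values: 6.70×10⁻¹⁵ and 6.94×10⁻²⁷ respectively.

CdS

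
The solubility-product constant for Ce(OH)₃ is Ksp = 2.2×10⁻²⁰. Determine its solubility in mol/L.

Ce(OH)₃(s) ⇌ Ce³⁺(aq) + 3 OH⁻(aq)
With molar solubility s: [Ce³⁺] = s, [OH⁻] = 3s.
Ksp = [Ce³⁺][OH⁻]^3 = s · (3s)^3 = 27s^4
27s^4 = 2.2×10⁻²⁰  ⇒  s^4 = 8.1×10⁻²²
s = 5.3×10⁻⁶ M

5.3×10⁻⁶ M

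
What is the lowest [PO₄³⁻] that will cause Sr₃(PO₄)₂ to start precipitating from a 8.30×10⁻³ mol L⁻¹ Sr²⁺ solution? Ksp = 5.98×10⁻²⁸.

The threshold for precipitation is Q = Ksp.
Sr₃(PO₄)₂(s) ⇌ 3 Sr²⁺(aq) + 2 PO₄³⁻(aq)
Ksp = [Sr²⁺]^3[PO₄³⁻]^2 = [PO₄³⁻]^2(8.30×10⁻³)^3
[PO₄³⁻]^2 = 5.98×10⁻²⁸ / (8.30×10⁻³)^3 = 1.05×10⁻²¹
[PO₄³⁻] = 3.23×10⁻¹¹ mol L⁻¹

3.23×10⁻¹¹ M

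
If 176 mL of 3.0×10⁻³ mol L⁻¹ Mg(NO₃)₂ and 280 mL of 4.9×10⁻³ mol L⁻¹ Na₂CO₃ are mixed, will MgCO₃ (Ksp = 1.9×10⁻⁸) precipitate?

Yes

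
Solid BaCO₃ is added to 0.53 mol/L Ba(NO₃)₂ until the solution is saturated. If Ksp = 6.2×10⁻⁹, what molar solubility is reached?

BaCO₃(s) ⇌ Ba²⁺(aq) + CO₃²⁻(aq)
Let s be the solubility of BaCO₃ here. The common ion gives [Ba²⁺] ≈ 0.53 mol/L, and [CO₃²⁻] = s.
Ksp = [Ba²⁺][CO₃²⁻] = (0.53)s
s = 6.2×10⁻⁹ / (0.53) = 1.2×10⁻⁸
s = 1.2×10⁻⁸ mol/L

1.2×10⁻⁸ M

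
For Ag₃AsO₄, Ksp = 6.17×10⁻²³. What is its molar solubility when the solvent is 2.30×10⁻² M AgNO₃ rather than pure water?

5.07×10⁻¹⁸ M

Ag₃AsO₄(s) ⇌ 3 Ag⁺(aq) + AsO₄³⁻(aq)
With Ag⁺ already at 2.30×10⁻² M and s small, take [Ag⁺] ≈ 2.30×10⁻² M and [AsO₄³⁻] = s.
Ksp = [Ag⁺]^3[AsO₄³⁻] = (2.30×10⁻²)^3s
s = 6.17×10⁻²³ / (2.30×10⁻²)^3 = 5.07×10⁻¹⁸
s = 5.07×10⁻¹⁸ M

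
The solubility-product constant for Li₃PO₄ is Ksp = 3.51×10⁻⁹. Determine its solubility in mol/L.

3.38×10⁻³ M

Li₃PO₄(s) ⇌ 3 Li⁺(aq) + PO₄³⁻(aq)
With molar solubility s: [Li⁺] = 3s, [PO₄³⁻] = s.
Ksp = [Li⁺]^3[PO₄³⁻] = (3s)^3 · s = 27s^4
27s^4 = 3.51×10⁻⁹  ⇒  s^4 = 1.30×10⁻¹⁰
Taking the 4th root, s = 3.38×10⁻³ M.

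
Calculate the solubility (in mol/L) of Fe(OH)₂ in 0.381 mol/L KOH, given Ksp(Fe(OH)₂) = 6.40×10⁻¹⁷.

4.41×10⁻¹⁶ M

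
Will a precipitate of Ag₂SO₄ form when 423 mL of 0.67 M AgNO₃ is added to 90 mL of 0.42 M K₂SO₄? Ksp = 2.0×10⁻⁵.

Yes

The combined volume is 513 mL.
[Ag⁺] = (0.67)(423)/513 = 0.55 M
[SO₄²⁻] = (0.42)(90)/513 = 7.4×10⁻² M
Q = [Ag⁺]^2[SO₄²⁻] = 2.2×10⁻²
Because Q > Ksp (2.2×10⁻² vs 2.0×10⁻⁵), a precipitate of Ag₂SO₄ forms.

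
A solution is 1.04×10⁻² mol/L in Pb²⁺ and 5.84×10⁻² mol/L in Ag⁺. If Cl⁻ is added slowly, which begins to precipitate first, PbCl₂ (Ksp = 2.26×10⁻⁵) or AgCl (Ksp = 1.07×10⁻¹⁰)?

AgCl

Precipitation begins when Q = Ksp.
For PbCl₂: [Cl⁻] = (Ksp/[Pb²⁺])^(1/2) = 4.66×10⁻² mol/L
For AgCl: [Cl⁻] = (Ksp/[Ag⁺]) = 1.83×10⁻⁹ mol/L
The smaller threshold [Cl⁻] is reached first, so AgCl precipitates first.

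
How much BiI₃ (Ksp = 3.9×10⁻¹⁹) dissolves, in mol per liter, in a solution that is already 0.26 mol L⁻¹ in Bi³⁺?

3.8×10⁻⁷ M

BiI₃(s) ⇌ Bi³⁺(aq) + 3 I⁻(aq)
The solution already contains Bi³⁺ at 0.26 mol L⁻¹. Let s be the molar solubility of BiI₃.
[Bi³⁺] ≈ 0.26 mol L⁻¹ (common ion dominates); [I⁻] = 3s.
Ksp = [Bi³⁺][I⁻]^3 = (0.26)(3s)^3
(3s)^3 = 3.9×10⁻¹⁹ / (0.26) = 1.5×10⁻¹⁸
s = 3.8×10⁻⁷ mol L⁻¹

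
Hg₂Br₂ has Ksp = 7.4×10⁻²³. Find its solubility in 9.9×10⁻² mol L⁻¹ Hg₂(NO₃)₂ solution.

Hg₂Br₂(s) ⇌ Hg₂²⁺(aq) + 2 Br⁻(aq)
Let s be the solubility of Hg₂Br₂ here. The common ion gives [Hg₂²⁺] ≈ 9.9×10⁻² mol L⁻¹, and [Br⁻] = 2s.
Ksp = [Hg₂²⁺][Br⁻]^2 = (9.9×10⁻²)(2s)^2
(2s)^2 = 7.4×10⁻²³ / (9.9×10⁻²) = 7.5×10⁻²²
s = 1.4×10⁻¹¹ mol L⁻¹

1.4×10⁻¹¹ M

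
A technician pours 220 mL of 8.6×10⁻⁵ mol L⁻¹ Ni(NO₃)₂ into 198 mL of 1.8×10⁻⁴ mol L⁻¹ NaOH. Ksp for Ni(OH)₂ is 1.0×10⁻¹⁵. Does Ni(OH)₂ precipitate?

After mixing, V = 220 mL + 198 mL = 418 mL.
[Ni²⁺] = (8.6×10⁻⁵)(220)/418 = 4.5×10⁻⁵ mol L⁻¹
[OH⁻] = (1.8×10⁻⁴)(198)/418 = 8.5×10⁻⁵ mol L⁻¹
Q = [Ni²⁺][OH⁻]^2 = 3.3×10⁻¹³
Because Q > Ksp (3.3×10⁻¹³ vs 1.0×10⁻¹⁵), a precipitate of Ni(OH)₂ forms.

Yes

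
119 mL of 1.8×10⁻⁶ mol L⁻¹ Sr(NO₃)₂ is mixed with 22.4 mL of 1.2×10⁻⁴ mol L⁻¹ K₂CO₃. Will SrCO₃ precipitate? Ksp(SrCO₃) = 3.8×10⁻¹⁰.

Total volume after mixing = 119 + 22.4 = 141.4 mL.
[Sr²⁺] = (1.8×10⁻⁶)(119)/141.4 = 1.5×10⁻⁶ mol L⁻¹
[CO₃²⁻] = (1.2×10⁻⁴)(22.4)/141.4 = 1.9×10⁻⁵ mol L⁻¹
Q = [Sr²⁺][CO₃²⁻] = 2.9×10⁻¹¹
Q < Ksp (2.9×10⁻¹¹ vs 3.8×10⁻¹⁰); the solution remains unsaturated and no precipitate forms.

No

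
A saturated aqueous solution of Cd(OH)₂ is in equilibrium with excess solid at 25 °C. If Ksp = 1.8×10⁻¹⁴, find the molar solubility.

Cd(OH)₂(s) ⇌ Cd²⁺(aq) + 2 OH⁻(aq)
With molar solubility s: [Cd²⁺] = s, [OH⁻] = 2s.
Ksp = [Cd²⁺][OH⁻]^2 = s · (2s)^2 = 4s^3
4s^3 = 1.8×10⁻¹⁴  ⇒  s^3 = 4.5×10⁻¹⁵
s = 1.7×10⁻⁵ mol L⁻¹

1.7×10⁻⁵ M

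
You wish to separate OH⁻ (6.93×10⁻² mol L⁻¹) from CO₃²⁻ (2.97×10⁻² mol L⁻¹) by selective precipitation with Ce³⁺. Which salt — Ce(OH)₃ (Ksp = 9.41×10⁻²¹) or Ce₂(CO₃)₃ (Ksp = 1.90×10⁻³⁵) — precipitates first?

Ce(OH)₃

Precipitation begins when Q = Ksp.
For Ce(OH)₃: [Ce³⁺] = (Ksp/[OH⁻]^3) = 2.83×10⁻¹⁷ mol L⁻¹
For Ce₂(CO₃)₃: [Ce³⁺] = (Ksp/[CO₃²⁻]^3)^(1/2) = 8.52×10⁻¹⁶ mol L⁻¹
The smaller threshold [Ce³⁺] is reached first, so Ce(OH)₃ precipitates first.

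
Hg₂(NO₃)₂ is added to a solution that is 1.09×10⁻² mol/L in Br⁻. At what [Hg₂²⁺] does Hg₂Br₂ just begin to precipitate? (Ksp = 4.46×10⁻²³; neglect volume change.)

A salt starts to precipitate once the ion product Q reaches its Ksp.
Hg₂Br₂(s) ⇌ Hg₂²⁺(aq) + 2 Br⁻(aq)
Ksp = [Hg₂²⁺][Br⁻]^2 = [Hg₂²⁺](1.09×10⁻²)^2
[Hg₂²⁺] = 4.46×10⁻²³ / (1.09×10⁻²)^2 = 3.75×10⁻¹⁹
[Hg₂²⁺] = 3.75×10⁻¹⁹ mol/L

3.75×10⁻¹⁹ M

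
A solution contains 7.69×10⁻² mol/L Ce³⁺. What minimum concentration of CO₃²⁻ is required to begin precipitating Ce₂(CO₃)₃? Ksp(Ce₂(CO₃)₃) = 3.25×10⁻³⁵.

1.76×10⁻¹¹ M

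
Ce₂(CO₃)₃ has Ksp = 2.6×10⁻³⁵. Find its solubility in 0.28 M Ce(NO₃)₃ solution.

2.3×10⁻¹² M

Ce₂(CO₃)₃(s) ⇌ 2 Ce³⁺(aq) + 3 CO₃²⁻(aq)
Let s be the solubility of Ce₂(CO₃)₃ here. The common ion gives [Ce³⁺] ≈ 0.28 M, and [CO₃²⁻] = 3s.
Ksp = [Ce³⁺]^2[CO₃²⁻]^3 = (0.28)^2(3s)^3
(3s)^3 = 2.6×10⁻³⁵ / (0.28)^2 = 3.3×10⁻³⁴
s = 2.3×10⁻¹² M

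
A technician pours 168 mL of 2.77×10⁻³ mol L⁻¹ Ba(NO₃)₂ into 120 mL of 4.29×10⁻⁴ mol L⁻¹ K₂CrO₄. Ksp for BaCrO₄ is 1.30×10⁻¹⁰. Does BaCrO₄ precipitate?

After mixing, V = 168 mL + 120 mL = 288 mL.
[Ba²⁺] = (2.77×10⁻³)(168)/288 = 1.62×10⁻³ mol L⁻¹
[CrO₄²⁻] = (4.29×10⁻⁴)(120)/288 = 1.79×10⁻⁴ mol L⁻¹
Q = [Ba²⁺][CrO₄²⁻] = 2.89×10⁻⁷
Q = 2.89×10⁻⁷ > Ksp = 1.30×10⁻¹⁰, so the solution is supersaturated and BaCrO₄ precipitates.

Yes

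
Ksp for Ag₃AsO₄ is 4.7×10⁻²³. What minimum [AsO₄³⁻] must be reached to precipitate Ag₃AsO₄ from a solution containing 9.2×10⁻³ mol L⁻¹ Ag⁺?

6.0×10⁻¹⁷ M

Precipitation begins when Q = Ksp.
Ag₃AsO₄(s) ⇌ 3 Ag⁺(aq) + AsO₄³⁻(aq)
Ksp = [Ag⁺]^3[AsO₄³⁻] = [AsO₄³⁻](9.2×10⁻³)^3
[AsO₄³⁻] = 4.7×10⁻²³ / (9.2×10⁻³)^3 = 6.0×10⁻¹⁷
[AsO₄³⁻] = 6.0×10⁻¹⁷ mol L⁻¹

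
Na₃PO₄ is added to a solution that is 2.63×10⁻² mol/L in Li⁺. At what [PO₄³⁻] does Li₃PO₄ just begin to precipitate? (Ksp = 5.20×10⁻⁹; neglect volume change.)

Precipitation begins when Q = Ksp.
Li₃PO₄(s) ⇌ 3 Li⁺(aq) + PO₄³⁻(aq)
Ksp = [Li⁺]^3[PO₄³⁻] = [PO₄³⁻](2.63×10⁻²)^3
[PO₄³⁻] = 5.20×10⁻⁹ / (2.63×10⁻²)^3 = 2.86×10⁻⁴
[PO₄³⁻] = 2.86×10⁻⁴ mol/L

2.86×10⁻⁴ M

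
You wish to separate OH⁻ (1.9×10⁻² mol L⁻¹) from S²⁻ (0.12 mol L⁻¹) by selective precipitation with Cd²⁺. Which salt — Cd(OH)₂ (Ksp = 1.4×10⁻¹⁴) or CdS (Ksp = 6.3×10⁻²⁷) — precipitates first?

Each salt precipitates once Q = Ksp for that salt.
For Cd(OH)₂: [Cd²⁺] = (Ksp/[OH⁻]^2) = 3.9×10⁻¹¹ mol L⁻¹
For CdS: [Cd²⁺] = (Ksp/[S²⁻]) = 5.3×10⁻²⁶ mol L⁻¹
The smaller threshold [Cd²⁺] is reached first, so CdS precipitates first.

CdS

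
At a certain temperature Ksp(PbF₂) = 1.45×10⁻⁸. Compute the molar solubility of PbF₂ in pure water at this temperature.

1.54×10⁻³ M

PbF₂(s) ⇌ Pb²⁺(aq) + 2 F⁻(aq)
With molar solubility s: [Pb²⁺] = s, [F⁻] = 2s.
Ksp = [Pb²⁺][F⁻]^2 = s · (2s)^2 = 4s^3
4s^3 = 1.45×10⁻⁸  ⇒  s^3 = 3.63×10⁻⁹
s = 1.54×10⁻³ mol L⁻¹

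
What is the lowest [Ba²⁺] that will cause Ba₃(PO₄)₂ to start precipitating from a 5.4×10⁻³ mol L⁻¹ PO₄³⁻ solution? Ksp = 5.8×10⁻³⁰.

Each salt precipitates once Q = Ksp for that salt.
Ba₃(PO₄)₂(s) ⇌ 3 Ba²⁺(aq) + 2 PO₄³⁻(aq)
Ksp = [Ba²⁺]^3[PO₄³⁻]^2 = [Ba²⁺]^3(5.4×10⁻³)^2
[Ba²⁺]^3 = 5.8×10⁻³⁰ / (5.4×10⁻³)^2 = 2.0×10⁻²⁵
[Ba²⁺] = 5.8×10⁻⁹ mol L⁻¹

5.8×10⁻⁹ M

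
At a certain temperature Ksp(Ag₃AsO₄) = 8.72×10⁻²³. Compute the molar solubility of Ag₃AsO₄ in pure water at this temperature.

1.34×10⁻⁶ M

Ag₃AsO₄(s) ⇌ 3 Ag⁺(aq) + AsO₄³⁻(aq)
Call the molar solubility s, so that [Ag⁺] = 3s and [AsO₄³⁻] = s.
Ksp = [Ag⁺]^3[AsO₄³⁻] = (3s)^3 · s = 27s^4
27s^4 = 8.72×10⁻²³  ⇒  s^4 = 3.23×10⁻²⁴
s = 1.34×10⁻⁶ mol/L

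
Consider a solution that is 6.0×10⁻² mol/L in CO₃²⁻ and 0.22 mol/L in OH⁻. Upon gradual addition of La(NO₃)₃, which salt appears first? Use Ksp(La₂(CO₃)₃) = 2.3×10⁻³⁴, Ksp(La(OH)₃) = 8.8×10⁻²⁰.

The threshold for precipitation is Q = Ksp.
For La₂(CO₃)₃: [La³⁺] = (Ksp/[CO₃²⁻]^3)^(1/2) = 1.0×10⁻¹⁵ mol/L
For La(OH)₃: [La³⁺] = (Ksp/[OH⁻]^3) = 8.3×10⁻¹⁸ mol/L
The smaller threshold [La³⁺] is reached first, so La(OH)₃ precipitates first.

La(OH)₃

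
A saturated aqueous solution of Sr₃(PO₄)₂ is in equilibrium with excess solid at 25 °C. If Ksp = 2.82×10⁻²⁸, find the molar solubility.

Sr₃(PO₄)₂(s) ⇌ 3 Sr²⁺(aq) + 2 PO₄³⁻(aq)
For each mole of Sr₃(PO₄)₂ that dissolves per liter, [Sr²⁺] = 3s and [PO₄³⁻] = 2s; let s denote this solubility.
Ksp = [Sr²⁺]^3[PO₄³⁻]^2 = (3s)^3 · (2s)^2 = 108s^5
108s^5 = 2.82×10⁻²⁸  ⇒  s^5 = 2.61×10⁻³⁰
s = 1.21×10⁻⁶ mol/L

1.21×10⁻⁶ M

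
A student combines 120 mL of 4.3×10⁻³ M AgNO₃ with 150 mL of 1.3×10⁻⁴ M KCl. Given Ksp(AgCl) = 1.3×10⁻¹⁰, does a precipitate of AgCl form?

Yes

Total volume after mixing = 120 + 150 = 270 mL.
[Ag⁺] = (4.3×10⁻³)(120)/270 = 1.9×10⁻³ M
[Cl⁻] = (1.3×10⁻⁴)(150)/270 = 7.2×10⁻⁵ M
Q = [Ag⁺][Cl⁻] = 1.4×10⁻⁷
Q = 1.4×10⁻⁷ > Ksp = 1.3×10⁻¹⁰, so the solution is supersaturated and AgCl precipitates.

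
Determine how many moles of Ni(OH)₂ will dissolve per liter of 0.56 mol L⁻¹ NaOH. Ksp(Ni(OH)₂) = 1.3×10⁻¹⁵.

4.1×10⁻¹⁵ M

Ni(OH)₂(s) ⇌ Ni²⁺(aq) + 2 OH⁻(aq)
OH⁻ is already present at 0.56 mol L⁻¹. If s mol/L of Ni(OH)₂ dissolves, [Ni²⁺] = s while [OH⁻] ≈ 0.56 mol L⁻¹.
Ksp = [Ni²⁺][OH⁻]^2 = s(0.56)^2
s = 1.3×10⁻¹⁵ / (0.56)^2 = 4.1×10⁻¹⁵
s = 4.1×10⁻¹⁵ mol L⁻¹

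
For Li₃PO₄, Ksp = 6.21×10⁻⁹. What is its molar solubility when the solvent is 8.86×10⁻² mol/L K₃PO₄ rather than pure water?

1.37×10⁻³ M

Li₃PO₄(s) ⇌ 3 Li⁺(aq) + PO₄³⁻(aq)
PO₄³⁻ is already present at 8.86×10⁻² mol/L. If s mol/L of Li₃PO₄ dissolves, [Li⁺] = 3s while [PO₄³⁻] ≈ 8.86×10⁻² mol/L.
Ksp = [Li⁺]^3[PO₄³⁻] = (3s)^3(8.86×10⁻²)
(3s)^3 = 6.21×10⁻⁹ / (8.86×10⁻²) = 7.01×10⁻⁸
s = 1.37×10⁻³ mol/L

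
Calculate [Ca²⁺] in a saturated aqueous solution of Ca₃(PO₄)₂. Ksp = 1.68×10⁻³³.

3.28×10⁻⁷ M

Ca₃(PO₄)₂(s) ⇌ 3 Ca²⁺(aq) + 2 PO₄³⁻(aq)
For each mole of Ca₃(PO₄)₂ that dissolves per liter, [Ca²⁺] = 3s and [PO₄³⁻] = 2s; let s denote this solubility.
Ksp = [Ca²⁺]^3[PO₄³⁻]^2 = (3s)^3 · (2s)^2 = 108s^5 = 1.68×10⁻³³
s = 1.09×10⁻⁷ mol L⁻¹
[Ca²⁺] = 3s = 3.28×10⁻⁷ mol L⁻¹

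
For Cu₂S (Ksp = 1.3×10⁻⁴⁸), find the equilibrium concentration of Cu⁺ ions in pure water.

1.4×10⁻¹⁶ M

Cu₂S(s) ⇌ 2 Cu⁺(aq) + S²⁻(aq)
Call the molar solubility s, so that [Cu⁺] = 2s and [S²⁻] = s.
Ksp = [Cu⁺]^2[S²⁻] = (2s)^2 · s = 4s^3 = 1.3×10⁻⁴⁸
s = 6.9×10⁻¹⁷ M
[Cu⁺] = 2s = 1.4×10⁻¹⁶ M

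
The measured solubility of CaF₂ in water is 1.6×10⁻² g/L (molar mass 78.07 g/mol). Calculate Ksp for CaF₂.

Molar solubility s = (1.6×10⁻² g/L) / (78.07 g/mol) = 2.049×10⁻⁴ mol/L
CaF₂(s) ⇌ Ca²⁺(aq) + 2 F⁻(aq)
Let s be the molar solubility. Then [Ca²⁺] = s and [F⁻] = 2s.
Ksp = [Ca²⁺][F⁻]^2 = s · (2s)^2 = 4s^3
Ksp = 4 × (2.049×10⁻⁴)^3 = 3.4×10⁻¹¹

Ksp = 3.4×10⁻¹¹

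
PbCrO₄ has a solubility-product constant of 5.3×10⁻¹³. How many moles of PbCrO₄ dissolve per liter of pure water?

PbCrO₄(s) ⇌ Pb²⁺(aq) + CrO₄²⁻(aq)
If s mol/L of PbCrO₄ dissolves, [Pb²⁺] = s and [CrO₄²⁻] = s.
Ksp = [Pb²⁺][CrO₄²⁻] = s · s = s^2
s^2 = 5.3×10⁻¹³
s = 7.3×10⁻⁷ M

7.3×10⁻⁷ M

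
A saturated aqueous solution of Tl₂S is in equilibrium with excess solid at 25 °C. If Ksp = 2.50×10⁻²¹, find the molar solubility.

Tl₂S(s) ⇌ 2 Tl⁺(aq) + S²⁻(aq)
With molar solubility s: [Tl⁺] = 2s, [S²⁻] = s.
Ksp = [Tl⁺]^2[S²⁻] = (2s)^2 · s = 4s^3
4s^3 = 2.50×10⁻²¹  ⇒  s^3 = 6.25×10⁻²²
s = (6.25×10⁻²²)^(1/3) = 8.55×10⁻⁸ mol L⁻¹

8.55×10⁻⁸ M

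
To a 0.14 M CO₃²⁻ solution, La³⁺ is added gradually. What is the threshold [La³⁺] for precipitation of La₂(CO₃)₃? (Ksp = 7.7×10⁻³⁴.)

Precipitation of each salt begins when its ion product equals Ksp.
La₂(CO₃)₃(s) ⇌ 2 La³⁺(aq) + 3 CO₃²⁻(aq)
Ksp = [La³⁺]^2[CO₃²⁻]^3 = [La³⁺]^2(0.14)^3
[La³⁺]^2 = 7.7×10⁻³⁴ / (0.14)^3 = 2.8×10⁻³¹
[La³⁺] = 5.3×10⁻¹⁶ M

5.3×10⁻¹⁶ M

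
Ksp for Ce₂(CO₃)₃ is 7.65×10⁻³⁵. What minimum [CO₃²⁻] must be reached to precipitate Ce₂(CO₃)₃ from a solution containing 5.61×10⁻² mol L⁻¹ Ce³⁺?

The threshold for precipitation is Q = Ksp.
Ce₂(CO₃)₃(s) ⇌ 2 Ce³⁺(aq) + 3 CO₃²⁻(aq)
Ksp = [Ce³⁺]^2[CO₃²⁻]^3 = [CO₃²⁻]^3(5.61×10⁻²)^2
[CO₃²⁻]^3 = 7.65×10⁻³⁵ / (5.61×10⁻²)^2 = 2.43×10⁻³²
[CO₃²⁻] = 2.90×10⁻¹¹ mol L⁻¹

2.90×10⁻¹¹ M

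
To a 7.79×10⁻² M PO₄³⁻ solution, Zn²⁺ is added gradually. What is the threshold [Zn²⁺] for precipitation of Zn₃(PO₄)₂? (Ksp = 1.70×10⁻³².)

A salt starts to precipitate once the ion product Q reaches its Ksp.
Zn₃(PO₄)₂(s) ⇌ 3 Zn²⁺(aq) + 2 PO₄³⁻(aq)
Ksp = [Zn²⁺]^3[PO₄³⁻]^2 = [Zn²⁺]^3(7.79×10⁻²)^2
[Zn²⁺]^3 = 1.70×10⁻³² / (7.79×10⁻²)^2 = 2.80×10⁻³⁰
[Zn²⁺] = 1.41×10⁻¹⁰ M

1.41×10⁻¹⁰ M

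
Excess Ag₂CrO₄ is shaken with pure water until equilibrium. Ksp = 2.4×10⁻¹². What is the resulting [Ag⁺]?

1.7×10⁻⁴ M

Ag₂CrO₄(s) ⇌ 2 Ag⁺(aq) + CrO₄²⁻(aq)
Call the molar solubility s, so that [Ag⁺] = 2s and [CrO₄²⁻] = s.
Ksp = [Ag⁺]^2[CrO₄²⁻] = (2s)^2 · s = 4s^3 = 2.4×10⁻¹²
s = 8.4×10⁻⁵ mol L⁻¹
[Ag⁺] = 2s = 1.7×10⁻⁴ mol L⁻¹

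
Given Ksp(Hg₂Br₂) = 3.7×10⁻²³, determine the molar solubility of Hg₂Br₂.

Hg₂Br₂(s) ⇌ Hg₂²⁺(aq) + 2 Br⁻(aq)
For each mole of Hg₂Br₂ that dissolves per liter, [Hg₂²⁺] = s and [Br⁻] = 2s; let s denote this solubility.
Ksp = [Hg₂²⁺][Br⁻]^2 = s · (2s)^2 = 4s^3
4s^3 = 3.7×10⁻²³  ⇒  s^3 = 9.3×10⁻²⁴
s = 2.1×10⁻⁸ M

2.1×10⁻⁸ M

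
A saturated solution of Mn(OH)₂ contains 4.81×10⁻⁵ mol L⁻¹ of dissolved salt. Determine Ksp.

Mn(OH)₂(s) ⇌ Mn²⁺(aq) + 2 OH⁻(aq)
With molar solubility s: [Mn²⁺] = s, [OH⁻] = 2s.
Ksp = [Mn²⁺][OH⁻]^2 = s · (2s)^2 = 4s^3
Ksp = 4 × (4.81×10⁻⁵)^3 = 4.45×10⁻¹³

Ksp = 4.45×10⁻¹³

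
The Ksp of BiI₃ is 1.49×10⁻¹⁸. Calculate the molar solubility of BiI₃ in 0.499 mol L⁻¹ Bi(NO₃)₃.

BiI₃(s) ⇌ Bi³⁺(aq) + 3 I⁻(aq)
With Bi³⁺ already at 0.499 mol L⁻¹ and s small, take [Bi³⁺] ≈ 0.499 mol L⁻¹ and [I⁻] = 3s.
Ksp = [Bi³⁺][I⁻]^3 = (0.499)(3s)^3
(3s)^3 = 1.49×10⁻¹⁸ / (0.499) = 2.99×10⁻¹⁸
s = 4.80×10⁻⁷ mol L⁻¹

4.80×10⁻⁷ M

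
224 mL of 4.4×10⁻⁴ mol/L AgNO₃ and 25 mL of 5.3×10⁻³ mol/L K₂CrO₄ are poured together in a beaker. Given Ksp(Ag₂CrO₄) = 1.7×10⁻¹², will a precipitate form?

Yes

The combined volume is 249 mL.
[Ag⁺] = (4.4×10⁻⁴)(224)/249 = 4.0×10⁻⁴ mol/L
[CrO₄²⁻] = (5.3×10⁻³)(25)/249 = 5.3×10⁻⁴ mol/L
Q = [Ag⁺]^2[CrO₄²⁻] = 8.3×10⁻¹¹
Because Q > Ksp (8.3×10⁻¹¹ vs 1.7×10⁻¹²), a precipitate of Ag₂CrO₄ forms.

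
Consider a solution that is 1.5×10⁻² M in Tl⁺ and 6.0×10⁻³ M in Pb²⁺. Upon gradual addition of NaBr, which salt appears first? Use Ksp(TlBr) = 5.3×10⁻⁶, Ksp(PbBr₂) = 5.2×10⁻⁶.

TlBr

Precipitation begins when Q = Ksp.
For TlBr: [Br⁻] = (Ksp/[Tl⁺]) = 3.5×10⁻⁴ M
For PbBr₂: [Br⁻] = (Ksp/[Pb²⁺])^(1/2) = 2.9×10⁻² M
The smaller threshold [Br⁻] is reached first, so TlBr precipitates first.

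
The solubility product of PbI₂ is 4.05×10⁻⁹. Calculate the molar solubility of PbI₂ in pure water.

PbI₂(s) ⇌ Pb²⁺(aq) + 2 I⁻(aq)
Call the molar solubility s, so that [Pb²⁺] = s and [I⁻] = 2s.
Ksp = [Pb²⁺][I⁻]^2 = s · (2s)^2 = 4s^3
4s^3 = 4.05×10⁻⁹  ⇒  s^3 = 1.01×10⁻⁹
s = (1.01×10⁻⁹)^(1/3) = 1.00×10⁻³ mol L⁻¹

1.00×10⁻³ M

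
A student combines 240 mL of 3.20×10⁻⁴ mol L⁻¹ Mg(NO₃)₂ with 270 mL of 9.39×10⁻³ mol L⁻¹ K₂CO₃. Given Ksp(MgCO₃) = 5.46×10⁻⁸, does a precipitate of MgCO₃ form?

Yes

Total volume after mixing = 240 + 270 = 510 mL.
[Mg²⁺] = (3.20×10⁻⁴)(240)/510 = 1.51×10⁻⁴ mol L⁻¹
[CO₃²⁻] = (9.39×10⁻³)(270)/510 = 4.97×10⁻³ mol L⁻¹
Q = [Mg²⁺][CO₃²⁻] = 7.49×10⁻⁷
Since Q (7.49×10⁻⁷) exceeds Ksp (5.46×10⁻⁸), MgCO₃ will precipitate.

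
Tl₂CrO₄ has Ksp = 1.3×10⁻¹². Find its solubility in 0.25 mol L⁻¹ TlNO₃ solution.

Tl₂CrO₄(s) ⇌ 2 Tl⁺(aq) + CrO₄²⁻(aq)
With Tl⁺ already at 0.25 mol L⁻¹ and s small, take [Tl⁺] ≈ 0.25 mol L⁻¹ and [CrO₄²⁻] = s.
Ksp = [Tl⁺]^2[CrO₄²⁻] = (0.25)^2s
s = 1.3×10⁻¹² / (0.25)^2 = 2.1×10⁻¹¹
s = 2.1×10⁻¹¹ mol L⁻¹

2.1×10⁻¹¹ M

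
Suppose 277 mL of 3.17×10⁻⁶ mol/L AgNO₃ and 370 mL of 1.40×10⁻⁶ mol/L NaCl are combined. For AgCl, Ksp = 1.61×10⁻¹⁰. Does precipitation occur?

The combined volume is 647 mL.
[Ag⁺] = (3.17×10⁻⁶)(277)/647 = 1.36×10⁻⁶ mol/L
[Cl⁻] = (1.40×10⁻⁶)(370)/647 = 8.01×10⁻⁷ mol/L
Q = [Ag⁺][Cl⁻] = 1.09×10⁻¹²
Q = 1.09×10⁻¹² < Ksp = 1.61×10⁻¹⁰, so the solution is unsaturated and no precipitate forms.

No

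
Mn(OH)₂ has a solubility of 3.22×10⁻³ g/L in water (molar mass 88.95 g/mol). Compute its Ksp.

Ksp = 1.90×10⁻¹³

Convert to molarity: s = 3.22×10⁻³ / 88.95 = 3.6200×10⁻⁵ mol/L
Mn(OH)₂(s) ⇌ Mn²⁺(aq) + 2 OH⁻(aq)
Call the molar solubility s, so that [Mn²⁺] = s and [OH⁻] = 2s.
Ksp = [Mn²⁺][OH⁻]^2 = s · (2s)^2 = 4s^3
Ksp = 4 × (3.6200×10⁻⁵)^3 = 1.90×10⁻¹³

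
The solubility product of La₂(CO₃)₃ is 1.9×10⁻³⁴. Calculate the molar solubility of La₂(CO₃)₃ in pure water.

7.1×10⁻⁸ M

La₂(CO₃)₃(s) ⇌ 2 La³⁺(aq) + 3 CO₃²⁻(aq)
Call the molar solubility s, so that [La³⁺] = 2s and [CO₃²⁻] = 3s.
Ksp = [La³⁺]^2[CO₃²⁻]^3 = (2s)^2 · (3s)^3 = 108s^5
108s^5 = 1.9×10⁻³⁴  ⇒  s^5 = 1.8×10⁻³⁶
s = 7.1×10⁻⁸ mol L⁻¹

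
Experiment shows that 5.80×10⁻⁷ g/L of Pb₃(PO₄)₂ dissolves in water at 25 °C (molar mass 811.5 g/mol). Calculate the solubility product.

Ksp = 2.01×10⁻⁴⁴

s = (5.80×10⁻⁷ g L⁻¹)/(811.5 g mol⁻¹) = 7.1473×10⁻¹⁰ M
Pb₃(PO₄)₂(s) ⇌ 3 Pb²⁺(aq) + 2 PO₄³⁻(aq)
For each mole of Pb₃(PO₄)₂ that dissolves per liter, [Pb²⁺] = 3s and [PO₄³⁻] = 2s; let s denote this solubility.
Ksp = [Pb²⁺]^3[PO₄³⁻]^2 = (3s)^3 · (2s)^2 = 108s^5
Ksp = 108 × (7.1473×10⁻¹⁰)^5 = 2.01×10⁻⁴⁴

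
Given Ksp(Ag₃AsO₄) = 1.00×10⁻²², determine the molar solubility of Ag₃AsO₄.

1.39×10⁻⁶ M

Ag₃AsO₄(s) ⇌ 3 Ag⁺(aq) + AsO₄³⁻(aq)
Call the molar solubility s, so that [Ag⁺] = 3s and [AsO₄³⁻] = s.
Ksp = [Ag⁺]^3[AsO₄³⁻] = (3s)^3 · s = 27s^4
27s^4 = 1.00×10⁻²²  ⇒  s^4 = 3.70×10⁻²⁴
s = (3.70×10⁻²⁴)^(1/4) = 1.39×10⁻⁶ mol/L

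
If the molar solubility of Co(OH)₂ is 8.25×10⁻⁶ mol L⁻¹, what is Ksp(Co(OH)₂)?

Ksp = 2.25×10⁻¹⁵

Co(OH)₂(s) ⇌ Co²⁺(aq) + 2 OH⁻(aq)
With molar solubility s: [Co²⁺] = s, [OH⁻] = 2s.
Ksp = [Co²⁺][OH⁻]^2 = s · (2s)^2 = 4s^3
Ksp = 4 × (8.25×10⁻⁶)^3 = 2.25×10⁻¹⁵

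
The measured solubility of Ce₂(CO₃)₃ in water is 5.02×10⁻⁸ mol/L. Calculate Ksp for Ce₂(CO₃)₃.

Ce₂(CO₃)₃(s) ⇌ 2 Ce³⁺(aq) + 3 CO₃²⁻(aq)
Let s be the molar solubility. Then [Ce³⁺] = 2s and [CO₃²⁻] = 3s.
Ksp = [Ce³⁺]^2[CO₃²⁻]^3 = (2s)^2 · (3s)^3 = 108s^5
Ksp = 108 × (5.02×10⁻⁸)^5 = 3.44×10⁻³⁵

Ksp = 3.44×10⁻³⁵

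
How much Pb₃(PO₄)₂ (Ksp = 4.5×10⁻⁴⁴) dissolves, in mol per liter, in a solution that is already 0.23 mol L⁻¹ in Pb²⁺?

9.6×10⁻²² M

Pb₃(PO₄)₂(s) ⇌ 3 Pb²⁺(aq) + 2 PO₄³⁻(aq)
Pb²⁺ is already present at 0.23 mol L⁻¹. If s mol/L of Pb₃(PO₄)₂ dissolves, [PO₄³⁻] = 2s while [Pb²⁺] ≈ 0.23 mol L⁻¹.
Ksp = [Pb²⁺]^3[PO₄³⁻]^2 = (0.23)^3(2s)^2
(2s)^2 = 4.5×10⁻⁴⁴ / (0.23)^3 = 3.7×10⁻⁴²
s = 9.6×10⁻²² mol L⁻¹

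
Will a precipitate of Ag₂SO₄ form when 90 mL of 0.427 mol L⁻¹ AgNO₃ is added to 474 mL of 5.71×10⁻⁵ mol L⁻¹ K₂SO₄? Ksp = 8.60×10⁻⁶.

No

The combined volume is 564 mL.
[Ag⁺] = (0.427)(90)/564 = 6.81×10⁻² mol L⁻¹
[SO₄²⁻] = (5.71×10⁻⁵)(474)/564 = 4.80×10⁻⁵ mol L⁻¹
Q = [Ag⁺]^2[SO₄²⁻] = 2.23×10⁻⁷
Q < Ksp (2.23×10⁻⁷ vs 8.60×10⁻⁶); the solution remains unsaturated and no precipitate forms.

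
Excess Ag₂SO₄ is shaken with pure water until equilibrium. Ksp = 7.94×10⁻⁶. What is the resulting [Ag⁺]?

2.51×10⁻² M

Ag₂SO₄(s) ⇌ 2 Ag⁺(aq) + SO₄²⁻(aq)
If s mol/L of Ag₂SO₄ dissolves, [Ag⁺] = 2s and [SO₄²⁻] = s.
Ksp = [Ag⁺]^2[SO₄²⁻] = (2s)^2 · s = 4s^3 = 7.94×10⁻⁶
s = 1.26×10⁻² mol L⁻¹
[Ag⁺] = 2s = 2.51×10⁻² mol L⁻¹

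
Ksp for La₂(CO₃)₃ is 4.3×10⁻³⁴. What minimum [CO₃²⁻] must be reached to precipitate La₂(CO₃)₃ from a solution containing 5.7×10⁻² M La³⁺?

A salt starts to precipitate once the ion product Q reaches its Ksp.
La₂(CO₃)₃(s) ⇌ 2 La³⁺(aq) + 3 CO₃²⁻(aq)
Ksp = [La³⁺]^2[CO₃²⁻]^3 = [CO₃²⁻]^3(5.7×10⁻²)^2
[CO₃²⁻]^3 = 4.3×10⁻³⁴ / (5.7×10⁻²)^2 = 1.3×10⁻³¹
[CO₃²⁻] = 5.1×10⁻¹¹ M

5.1×10⁻¹¹ M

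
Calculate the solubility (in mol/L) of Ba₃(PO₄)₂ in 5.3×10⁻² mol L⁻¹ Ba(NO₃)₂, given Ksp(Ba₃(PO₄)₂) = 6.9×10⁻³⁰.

Ba₃(PO₄)₂(s) ⇌ 3 Ba²⁺(aq) + 2 PO₄³⁻(aq)
Ba²⁺ is already present at 5.3×10⁻² mol L⁻¹. If s mol/L of Ba₃(PO₄)₂ dissolves, [PO₄³⁻] = 2s while [Ba²⁺] ≈ 5.3×10⁻² mol L⁻¹.
Ksp = [Ba²⁺]^3[PO₄³⁻]^2 = (5.3×10⁻²)^3(2s)^2
(2s)^2 = 6.9×10⁻³⁰ / (5.3×10⁻²)^3 = 4.6×10⁻²⁶
s = 1.1×10⁻¹³ mol L⁻¹

1.1×10⁻¹³ M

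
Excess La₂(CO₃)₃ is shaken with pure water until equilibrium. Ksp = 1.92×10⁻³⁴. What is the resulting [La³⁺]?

1.42×10⁻⁷ M

La₂(CO₃)₃(s) ⇌ 2 La³⁺(aq) + 3 CO₃²⁻(aq)
Let s be the molar solubility. Then [La³⁺] = 2s and [CO₃²⁻] = 3s.
Ksp = [La³⁺]^2[CO₃²⁻]^3 = (2s)^2 · (3s)^3 = 108s^5 = 1.92×10⁻³⁴
s = 7.08×10⁻⁸ mol L⁻¹
[La³⁺] = 2s = 1.42×10⁻⁷ mol L⁻¹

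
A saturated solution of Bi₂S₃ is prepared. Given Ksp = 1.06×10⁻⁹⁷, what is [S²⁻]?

4.74×10⁻²⁰ M

Bi₂S₃(s) ⇌ 2 Bi³⁺(aq) + 3 S²⁻(aq)
Let s be the molar solubility. Then [Bi³⁺] = 2s and [S²⁻] = 3s.
Ksp = [Bi³⁺]^2[S²⁻]^3 = (2s)^2 · (3s)^3 = 108s^5 = 1.06×10⁻⁹⁷
s = 1.58×10⁻²⁰ mol L⁻¹
[S²⁻] = 3s = 4.74×10⁻²⁰ mol L⁻¹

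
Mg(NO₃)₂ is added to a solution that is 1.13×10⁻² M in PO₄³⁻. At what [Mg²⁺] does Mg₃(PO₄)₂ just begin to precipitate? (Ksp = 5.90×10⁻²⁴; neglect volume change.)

3.59×10⁻⁷ M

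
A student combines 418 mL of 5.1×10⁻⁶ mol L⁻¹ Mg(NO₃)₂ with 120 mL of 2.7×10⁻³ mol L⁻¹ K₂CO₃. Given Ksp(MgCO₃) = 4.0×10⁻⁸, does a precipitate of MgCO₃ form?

No

After mixing, V = 418 mL + 120 mL = 538 mL.
[Mg²⁺] = (5.1×10⁻⁶)(418)/538 = 4.0×10⁻⁶ mol L⁻¹
[CO₃²⁻] = (2.7×10⁻³)(120)/538 = 6.0×10⁻⁴ mol L⁻¹
Q = [Mg²⁺][CO₃²⁻] = 2.4×10⁻⁹
Q = 2.4×10⁻⁹ < Ksp = 4.0×10⁻⁸, so the solution is unsaturated and no precipitate forms.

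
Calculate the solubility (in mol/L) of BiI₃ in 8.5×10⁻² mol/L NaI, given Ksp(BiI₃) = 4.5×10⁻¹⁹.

BiI₃(s) ⇌ Bi³⁺(aq) + 3 I⁻(aq)
I⁻ is already present at 8.5×10⁻² mol/L. If s mol/L of BiI₃ dissolves, [Bi³⁺] = s while [I⁻] ≈ 8.5×10⁻² mol/L.
Ksp = [Bi³⁺][I⁻]^3 = s(8.5×10⁻²)^3
s = 4.5×10⁻¹⁹ / (8.5×10⁻²)^3 = 7.3×10⁻¹⁶
s = 7.3×10⁻¹⁶ mol/L

7.3×10⁻¹⁶ M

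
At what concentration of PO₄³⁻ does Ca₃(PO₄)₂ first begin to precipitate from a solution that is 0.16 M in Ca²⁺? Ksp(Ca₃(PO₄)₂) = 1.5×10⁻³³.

Each salt precipitates once Q = Ksp for that salt.
Ca₃(PO₄)₂(s) ⇌ 3 Ca²⁺(aq) + 2 PO₄³⁻(aq)
Ksp = [Ca²⁺]^3[PO₄³⁻]^2 = [PO₄³⁻]^2(0.16)^3
[PO₄³⁻]^2 = 1.5×10⁻³³ / (0.16)^3 = 3.7×10⁻³¹
[PO₄³⁻] = 6.1×10⁻¹⁶ M

6.1×10⁻¹⁶ M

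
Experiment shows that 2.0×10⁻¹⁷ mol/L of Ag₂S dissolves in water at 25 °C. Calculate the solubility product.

Ksp = 3.2×10⁻⁵⁰

Ag₂S(s) ⇌ 2 Ag⁺(aq) + S²⁻(aq)
Call the molar solubility s, so that [Ag⁺] = 2s and [S²⁻] = s.
Ksp = [Ag⁺]^2[S²⁻] = (2s)^2 · s = 4s^3
Ksp = 4 × (2.0×10⁻¹⁷)^3 = 3.2×10⁻⁵⁰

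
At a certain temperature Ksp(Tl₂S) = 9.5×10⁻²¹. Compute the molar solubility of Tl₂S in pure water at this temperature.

1.3×10⁻⁷ M

Tl₂S(s) ⇌ 2 Tl⁺(aq) + S²⁻(aq)
For each mole of Tl₂S that dissolves per liter, [Tl⁺] = 2s and [S²⁻] = s; let s denote this solubility.
Ksp = [Tl⁺]^2[S²⁻] = (2s)^2 · s = 4s^3
4s^3 = 9.5×10⁻²¹  ⇒  s^3 = 2.4×10⁻²¹
Taking the 3rd root, s = 1.3×10⁻⁷ M.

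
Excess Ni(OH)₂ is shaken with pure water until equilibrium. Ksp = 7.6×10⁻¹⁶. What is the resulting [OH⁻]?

Ni(OH)₂(s) ⇌ Ni²⁺(aq) + 2 OH⁻(aq)
If s mol/L of Ni(OH)₂ dissolves, [Ni²⁺] = s and [OH⁻] = 2s.
Ksp = [Ni²⁺][OH⁻]^2 = s · (2s)^2 = 4s^3 = 7.6×10⁻¹⁶
s = 5.7×10⁻⁶ mol L⁻¹
[OH⁻] = 2s = 1.1×10⁻⁵ mol L⁻¹

1.1×10⁻⁵ M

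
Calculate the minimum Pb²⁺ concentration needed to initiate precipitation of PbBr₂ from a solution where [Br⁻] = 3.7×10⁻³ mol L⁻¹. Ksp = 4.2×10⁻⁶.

Each salt precipitates once Q = Ksp for that salt.
PbBr₂(s) ⇌ Pb²⁺(aq) + 2 Br⁻(aq)
Ksp = [Pb²⁺][Br⁻]^2 = [Pb²⁺](3.7×10⁻³)^2
[Pb²⁺] = 4.2×10⁻⁶ / (3.7×10⁻³)^2 = 0.31
[Pb²⁺] = 0.31 mol L⁻¹

0.31 M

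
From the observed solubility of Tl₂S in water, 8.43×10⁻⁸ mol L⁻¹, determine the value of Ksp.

Ksp = 2.40×10⁻²¹

Tl₂S(s) ⇌ 2 Tl⁺(aq) + S²⁻(aq)
For each mole of Tl₂S that dissolves per liter, [Tl⁺] = 2s and [S²⁻] = s; let s denote this solubility.
Ksp = [Tl⁺]^2[S²⁻] = (2s)^2 · s = 4s^3
Ksp = 4 × (8.43×10⁻⁸)^3 = 2.40×10⁻²¹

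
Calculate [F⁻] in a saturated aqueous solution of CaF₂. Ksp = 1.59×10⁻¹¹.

CaF₂(s) ⇌ Ca²⁺(aq) + 2 F⁻(aq)
If s mol/L of CaF₂ dissolves, [Ca²⁺] = s and [F⁻] = 2s.
Ksp = [Ca²⁺][F⁻]^2 = s · (2s)^2 = 4s^3 = 1.59×10⁻¹¹
s = 1.58×10⁻⁴ mol/L
[F⁻] = 2s = 3.17×10⁻⁴ mol/L

3.17×10⁻⁴ M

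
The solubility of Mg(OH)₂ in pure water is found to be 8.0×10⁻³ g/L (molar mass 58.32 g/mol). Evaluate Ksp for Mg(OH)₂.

Ksp = 1.0×10⁻¹¹

s = (8.0×10⁻³ g L⁻¹)/(58.32 g mol⁻¹) = 1.372×10⁻⁴ M
Mg(OH)₂(s) ⇌ Mg²⁺(aq) + 2 OH⁻(aq)
Call the molar solubility s, so that [Mg²⁺] = s and [OH⁻] = 2s.
Ksp = [Mg²⁺][OH⁻]^2 = s · (2s)^2 = 4s^3
Ksp = 4 × (1.372×10⁻⁴)^3 = 1.0×10⁻¹¹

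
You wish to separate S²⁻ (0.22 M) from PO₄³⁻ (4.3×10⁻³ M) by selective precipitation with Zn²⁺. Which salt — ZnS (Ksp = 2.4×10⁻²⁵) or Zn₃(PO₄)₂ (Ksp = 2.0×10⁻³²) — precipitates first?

ZnS

A salt starts to precipitate once the ion product Q reaches its Ksp.
For ZnS: [Zn²⁺] = (Ksp/[S²⁻]) = 1.1×10⁻²⁴ M
For Zn₃(PO₄)₂: [Zn²⁺] = (Ksp/[PO₄³⁻]^2)^(1/3) = 1.0×10⁻⁹ M
The smaller threshold [Zn²⁺] is reached first, so ZnS precipitates first.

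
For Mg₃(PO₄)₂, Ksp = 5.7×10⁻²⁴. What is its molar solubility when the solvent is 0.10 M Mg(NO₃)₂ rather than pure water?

Mg₃(PO₄)₂(s) ⇌ 3 Mg²⁺(aq) + 2 PO₄³⁻(aq)
The solution already contains Mg²⁺ at 0.10 M. Let s be the molar solubility of Mg₃(PO₄)₂.
[Mg²⁺] ≈ 0.10 M (common ion dominates); [PO₄³⁻] = 2s.
Ksp = [Mg²⁺]^3[PO₄³⁻]^2 = (0.10)^3(2s)^2
(2s)^2 = 5.7×10⁻²⁴ / (0.10)^3 = 5.7×10⁻²¹
s = 3.8×10⁻¹¹ M

3.8×10⁻¹¹ M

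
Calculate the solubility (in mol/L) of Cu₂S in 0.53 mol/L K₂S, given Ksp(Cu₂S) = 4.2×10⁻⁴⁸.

1.4×10⁻²⁴ M

Cu₂S(s) ⇌ 2 Cu⁺(aq) + S²⁻(aq)
Let s be the solubility of Cu₂S here. The common ion gives [S²⁻] ≈ 0.53 mol/L, and [Cu⁺] = 2s.
Ksp = [Cu⁺]^2[S²⁻] = (2s)^2(0.53)
(2s)^2 = 4.2×10⁻⁴⁸ / (0.53) = 7.9×10⁻⁴⁸
s = 1.4×10⁻²⁴ mol/L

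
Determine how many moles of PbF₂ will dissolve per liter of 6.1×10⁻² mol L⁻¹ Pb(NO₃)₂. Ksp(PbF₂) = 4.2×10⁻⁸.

4.1×10⁻⁴ M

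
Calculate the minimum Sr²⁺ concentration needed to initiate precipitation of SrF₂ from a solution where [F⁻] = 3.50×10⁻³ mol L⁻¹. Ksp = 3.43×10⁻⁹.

A salt starts to precipitate once the ion product Q reaches its Ksp.
SrF₂(s) ⇌ Sr²⁺(aq) + 2 F⁻(aq)
Ksp = [Sr²⁺][F⁻]^2 = [Sr²⁺](3.50×10⁻³)^2
[Sr²⁺] = 3.43×10⁻⁹ / (3.50×10⁻³)^2 = 2.80×10⁻⁴
[Sr²⁺] = 2.80×10⁻⁴ mol L⁻¹

2.80×10⁻⁴ M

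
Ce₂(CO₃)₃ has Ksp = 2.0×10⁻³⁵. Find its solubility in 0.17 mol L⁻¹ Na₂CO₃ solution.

3.2×10⁻¹⁷ M

Ce₂(CO₃)₃(s) ⇌ 2 Ce³⁺(aq) + 3 CO₃²⁻(aq)
Let s be the solubility of Ce₂(CO₃)₃ here. The common ion gives [CO₃²⁻] ≈ 0.17 mol L⁻¹, and [Ce³⁺] = 2s.
Ksp = [Ce³⁺]^2[CO₃²⁻]^3 = (2s)^2(0.17)^3
(2s)^2 = 2.0×10⁻³⁵ / (0.17)^3 = 4.1×10⁻³³
s = 3.2×10⁻¹⁷ mol L⁻¹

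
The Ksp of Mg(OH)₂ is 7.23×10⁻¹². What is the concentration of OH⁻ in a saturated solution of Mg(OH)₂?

2.44×10⁻⁴ M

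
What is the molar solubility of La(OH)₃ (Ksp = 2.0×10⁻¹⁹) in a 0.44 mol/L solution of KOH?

2.3×10⁻¹⁸ M

La(OH)₃(s) ⇌ La³⁺(aq) + 3 OH⁻(aq)
With OH⁻ already at 0.44 mol/L and s small, take [OH⁻] ≈ 0.44 mol/L and [La³⁺] = s.
Ksp = [La³⁺][OH⁻]^3 = s(0.44)^3
s = 2.0×10⁻¹⁹ / (0.44)^3 = 2.3×10⁻¹⁸
s = 2.3×10⁻¹⁸ mol/L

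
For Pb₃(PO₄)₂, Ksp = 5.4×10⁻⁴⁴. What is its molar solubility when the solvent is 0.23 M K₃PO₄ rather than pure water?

3.4×10⁻¹⁵ M

Pb₃(PO₄)₂(s) ⇌ 3 Pb²⁺(aq) + 2 PO₄³⁻(aq)
PO₄³⁻ is already present at 0.23 M. If s mol/L of Pb₃(PO₄)₂ dissolves, [Pb²⁺] = 3s while [PO₄³⁻] ≈ 0.23 M.
Ksp = [Pb²⁺]^3[PO₄³⁻]^2 = (3s)^3(0.23)^2
(3s)^3 = 5.4×10⁻⁴⁴ / (0.23)^2 = 1.0×10⁻⁴²
s = 3.4×10⁻¹⁵ M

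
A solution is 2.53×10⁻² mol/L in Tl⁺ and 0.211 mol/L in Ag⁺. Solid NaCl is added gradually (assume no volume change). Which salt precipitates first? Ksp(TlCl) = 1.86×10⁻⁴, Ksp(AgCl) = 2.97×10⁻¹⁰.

A salt starts to precipitate once the ion product Q reaches its Ksp.
For TlCl: [Cl⁻] = (Ksp/[Tl⁺]) = 7.35×10⁻³ mol/L
For AgCl: [Cl⁻] = (Ksp/[Ag⁺]) = 1.41×10⁻⁹ mol/L
AgCl requires the lower [Cl⁻], so it precipitates first.

AgCl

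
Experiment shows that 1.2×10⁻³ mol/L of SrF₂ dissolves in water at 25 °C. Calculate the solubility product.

Ksp = 6.9×10⁻⁹

SrF₂(s) ⇌ Sr²⁺(aq) + 2 F⁻(aq)
Call the molar solubility s, so that [Sr²⁺] = s and [F⁻] = 2s.
Ksp = [Sr²⁺][F⁻]^2 = s · (2s)^2 = 4s^3
Ksp = 4 × (1.2×10⁻³)^3 = 6.9×10⁻⁹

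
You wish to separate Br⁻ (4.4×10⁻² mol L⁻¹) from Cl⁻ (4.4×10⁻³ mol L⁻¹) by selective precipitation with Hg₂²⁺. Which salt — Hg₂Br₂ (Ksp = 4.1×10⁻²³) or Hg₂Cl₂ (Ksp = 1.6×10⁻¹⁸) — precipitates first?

Hg₂Br₂

Precipitation of each salt begins when its ion product equals Ksp.
For Hg₂Br₂: [Hg₂²⁺] = (Ksp/[Br⁻]^2) = 2.1×10⁻²⁰ mol L⁻¹
For Hg₂Cl₂: [Hg₂²⁺] = (Ksp/[Cl⁻]^2) = 8.3×10⁻¹⁴ mol L⁻¹
Since Hg₂Br₂ needs less Hg₂²⁺ to reach saturation, it precipitates first.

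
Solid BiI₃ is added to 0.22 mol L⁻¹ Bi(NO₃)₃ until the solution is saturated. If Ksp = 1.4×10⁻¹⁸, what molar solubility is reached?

6.2×10⁻⁷ M

BiI₃(s) ⇌ Bi³⁺(aq) + 3 I⁻(aq)
The solution already contains Bi³⁺ at 0.22 mol L⁻¹. Let s be the molar solubility of BiI₃.
[Bi³⁺] ≈ 0.22 mol L⁻¹ (common ion dominates); [I⁻] = 3s.
Ksp = [Bi³⁺][I⁻]^3 = (0.22)(3s)^3
(3s)^3 = 1.4×10⁻¹⁸ / (0.22) = 6.4×10⁻¹⁸
s = 6.2×10⁻⁷ mol L⁻¹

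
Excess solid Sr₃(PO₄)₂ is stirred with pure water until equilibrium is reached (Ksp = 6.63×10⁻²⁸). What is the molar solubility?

1.44×10⁻⁶ M

Sr₃(PO₄)₂(s) ⇌ 3 Sr²⁺(aq) + 2 PO₄³⁻(aq)
For each mole of Sr₃(PO₄)₂ that dissolves per liter, [Sr²⁺] = 3s and [PO₄³⁻] = 2s; let s denote this solubility.
Ksp = [Sr²⁺]^3[PO₄³⁻]^2 = (3s)^3 · (2s)^2 = 108s^5
108s^5 = 6.63×10⁻²⁸  ⇒  s^5 = 6.14×10⁻³⁰
s = 1.44×10⁻⁶ M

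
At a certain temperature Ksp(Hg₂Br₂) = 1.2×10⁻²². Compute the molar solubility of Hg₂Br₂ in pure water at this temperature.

3.1×10⁻⁸ M

Hg₂Br₂(s) ⇌ Hg₂²⁺(aq) + 2 Br⁻(aq)
If s mol/L of Hg₂Br₂ dissolves, [Hg₂²⁺] = s and [Br⁻] = 2s.
Ksp = [Hg₂²⁺][Br⁻]^2 = s · (2s)^2 = 4s^3
4s^3 = 1.2×10⁻²²  ⇒  s^3 = 3.0×10⁻²³
s = (3.0×10⁻²³)^(1/3) = 3.1×10⁻⁸ mol L⁻¹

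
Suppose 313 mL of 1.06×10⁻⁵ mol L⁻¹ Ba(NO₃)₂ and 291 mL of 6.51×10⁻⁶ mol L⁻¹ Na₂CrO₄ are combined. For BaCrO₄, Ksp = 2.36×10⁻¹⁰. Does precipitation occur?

After mixing, V = 313 mL + 291 mL = 604 mL.
[Ba²⁺] = (1.06×10⁻⁵)(313)/604 = 5.49×10⁻⁶ mol L⁻¹
[CrO₄²⁻] = (6.51×10⁻⁶)(291)/604 = 3.14×10⁻⁶ mol L⁻¹
Q = [Ba²⁺][CrO₄²⁻] = 1.72×10⁻¹¹
Since Q (1.72×10⁻¹¹) is less than Ksp (2.36×10⁻¹⁰), no BaCrO₄ precipitates.

No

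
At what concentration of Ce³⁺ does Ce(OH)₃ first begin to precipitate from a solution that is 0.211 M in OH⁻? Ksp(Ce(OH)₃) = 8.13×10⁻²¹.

8.65×10⁻¹⁹ M

A salt starts to precipitate once the ion product Q reaches its Ksp.
Ce(OH)₃(s) ⇌ Ce³⁺(aq) + 3 OH⁻(aq)
Ksp = [Ce³⁺][OH⁻]^3 = [Ce³⁺](0.211)^3
[Ce³⁺] = 8.13×10⁻²¹ / (0.211)^3 = 8.65×10⁻¹⁹
[Ce³⁺] = 8.65×10⁻¹⁹ M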